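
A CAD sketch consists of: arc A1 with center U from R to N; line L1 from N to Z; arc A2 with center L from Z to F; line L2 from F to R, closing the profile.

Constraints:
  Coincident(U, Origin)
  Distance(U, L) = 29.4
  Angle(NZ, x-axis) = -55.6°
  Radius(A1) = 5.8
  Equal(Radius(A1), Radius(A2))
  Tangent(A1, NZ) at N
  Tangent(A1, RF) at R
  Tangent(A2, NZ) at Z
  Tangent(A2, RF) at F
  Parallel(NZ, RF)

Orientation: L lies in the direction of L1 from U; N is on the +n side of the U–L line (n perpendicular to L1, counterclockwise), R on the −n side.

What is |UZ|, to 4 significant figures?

29.97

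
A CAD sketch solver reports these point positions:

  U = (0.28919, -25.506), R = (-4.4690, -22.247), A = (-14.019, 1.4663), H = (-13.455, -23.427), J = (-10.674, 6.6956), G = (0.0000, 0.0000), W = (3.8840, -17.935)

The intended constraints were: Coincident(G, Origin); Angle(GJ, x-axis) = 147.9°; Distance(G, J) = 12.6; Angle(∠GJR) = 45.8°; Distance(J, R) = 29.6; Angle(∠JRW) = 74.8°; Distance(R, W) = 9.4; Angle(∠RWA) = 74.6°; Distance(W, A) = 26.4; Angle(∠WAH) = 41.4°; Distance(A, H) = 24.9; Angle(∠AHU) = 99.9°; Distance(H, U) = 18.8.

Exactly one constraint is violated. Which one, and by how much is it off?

Distance(H, U) = 18.8 — off by 4.90.

G = (0.00, 0.00) ✓; GJ at 147.9° ✓; |GJ| = 12.60 ✓; ∠GJR = 45.80° ✓; |JR| = 29.60 ✓; ∠JRW = 74.80° ✓; |RW| = 9.400 ✓; ∠RWA = 74.60° ✓; |WA| = 26.40 ✓; ∠WAH = 41.40° ✓; |AH| = 24.90 ✓; ∠AHU = 99.90° ✓; |HU| = 13.90 ✗.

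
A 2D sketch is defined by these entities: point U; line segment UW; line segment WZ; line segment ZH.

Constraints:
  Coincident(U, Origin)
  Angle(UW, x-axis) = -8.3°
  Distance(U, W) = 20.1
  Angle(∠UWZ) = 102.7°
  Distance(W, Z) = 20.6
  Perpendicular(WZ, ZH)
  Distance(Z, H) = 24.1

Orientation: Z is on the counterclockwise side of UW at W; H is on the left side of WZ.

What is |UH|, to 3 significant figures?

25.4

U is at the origin; UW runs at -8.3° with length 20.1, so W = 20.1·(cos -8.3°, sin -8.3°) = (19.9, -2.90). ∠UWZ = 102.7°, so WZ runs at -8.3° + (180° − 102.7°) = 69.0° from the x-axis; with |WZ| = 20.6, Z = W + 20.6·(cos 69.0°, sin 69.0°) = (27.3, 16.3). WZ ⟂ ZH; with |ZH| = 24.1 on the left of WZ, H = Z + 24.1·(-0.934, 0.358) = (4.77, 25.0). Then |UH| = |H − U| = 25.4.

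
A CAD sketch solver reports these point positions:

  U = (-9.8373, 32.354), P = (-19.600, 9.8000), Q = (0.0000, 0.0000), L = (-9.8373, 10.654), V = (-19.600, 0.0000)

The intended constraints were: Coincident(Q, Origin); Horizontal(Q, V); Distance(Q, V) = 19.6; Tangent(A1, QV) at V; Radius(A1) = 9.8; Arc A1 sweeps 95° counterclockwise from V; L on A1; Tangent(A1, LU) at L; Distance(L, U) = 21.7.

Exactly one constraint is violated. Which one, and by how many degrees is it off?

Tangent(A1, LU) at L — off by 5.00°.

Q = (0.00, 0.00) ✓; Q.y = 0.00, V.y = 0.00 ✓; |QV| = 19.60 ✓; ∠(PV, VQ) = 90.00° ✓; |PV| = 9.800 ✓; bearing(P→L) − bearing(P→V) = 95.00° ✓; |PL| = 9.800 ✓; ∠(PL, LU) = 95.00° ✗; |LU| = 21.70 ✓.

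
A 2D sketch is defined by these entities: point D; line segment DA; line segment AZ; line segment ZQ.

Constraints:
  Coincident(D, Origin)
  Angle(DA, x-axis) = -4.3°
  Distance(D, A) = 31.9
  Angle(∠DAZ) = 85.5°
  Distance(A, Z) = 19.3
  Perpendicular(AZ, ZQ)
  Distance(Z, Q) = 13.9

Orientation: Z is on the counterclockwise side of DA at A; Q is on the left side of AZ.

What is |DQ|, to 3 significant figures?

24.5

D is at the origin; DA runs at -4.3° with length 31.9, so A = 31.9·(cos -4.3°, sin -4.3°) = (31.8, -2.39). ∠DAZ = 85.5°, so AZ runs at -4.3° + (180° − 85.5°) = 90.2° from the x-axis; with |AZ| = 19.3, Z = A + 19.3·(cos 90.2°, sin 90.2°) = (31.7, 16.9). The perpendicularity gives ZQ at right angles to AZ; with |ZQ| = 13.9 on the left of AZ, Q = Z + 13.9·(-1.00, -0.00349) = (17.8, 16.9). Then |DQ| = |Q − D| = 24.5.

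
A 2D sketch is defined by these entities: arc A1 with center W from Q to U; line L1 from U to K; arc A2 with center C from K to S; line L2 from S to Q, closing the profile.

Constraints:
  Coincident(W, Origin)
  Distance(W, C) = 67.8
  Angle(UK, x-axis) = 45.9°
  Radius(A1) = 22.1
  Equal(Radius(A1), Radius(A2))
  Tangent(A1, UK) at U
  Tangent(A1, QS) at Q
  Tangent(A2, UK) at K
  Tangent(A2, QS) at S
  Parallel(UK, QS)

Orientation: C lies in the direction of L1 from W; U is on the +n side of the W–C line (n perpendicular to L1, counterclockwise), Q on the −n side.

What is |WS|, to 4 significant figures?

71.31

The slot axis is L1's direction at 45.9°, so u = (cos 45.9°, sin 45.9°) = (0.6959, 0.7181) and n = (−sin 45.9°, cos 45.9°) = (-0.7181, 0.6959). W is at the origin and C lies 67.8 along u from W, so C = 67.8·u = (47.18, 48.69). Tangency of A1 to both parallel lines with radius 22.1 puts U and Q at W ± 22.1·n: U = (-15.87, 15.38), Q = (15.87, -15.38). Equal radii place K and S the same way about C: K = C + 22.1·n = (31.31, 64.07), S = C − 22.1·n = (63.05, 33.31). Then |WS| = |S − W| = 71.31.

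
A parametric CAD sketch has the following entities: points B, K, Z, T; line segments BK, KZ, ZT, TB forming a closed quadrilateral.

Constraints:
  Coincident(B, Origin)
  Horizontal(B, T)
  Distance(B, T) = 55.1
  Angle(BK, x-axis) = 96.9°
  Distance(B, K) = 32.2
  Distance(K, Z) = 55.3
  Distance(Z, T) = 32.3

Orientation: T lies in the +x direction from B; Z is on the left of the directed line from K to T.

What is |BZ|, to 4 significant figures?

60.62

B is at the origin; BT is horizontal with |BT| = 55.1 and T in +x, so T = (55.1, 0). BK runs at 96.9° with |BK| = 32.2, so K = (-3.868, 31.97). Z is determined by |KZ| = 55.3 and |ZT| = 32.3 together: it lies at the intersection of circle(K, 55.3) and circle(T, 32.3). With |KT| = 67.08, the foot of the radical line on KT is 48.56 from K and the perpendicular offset is √(55.3² − 48.56²) = 26.46. Taking the left-of-KT solution: Z = (51.43, 32.09).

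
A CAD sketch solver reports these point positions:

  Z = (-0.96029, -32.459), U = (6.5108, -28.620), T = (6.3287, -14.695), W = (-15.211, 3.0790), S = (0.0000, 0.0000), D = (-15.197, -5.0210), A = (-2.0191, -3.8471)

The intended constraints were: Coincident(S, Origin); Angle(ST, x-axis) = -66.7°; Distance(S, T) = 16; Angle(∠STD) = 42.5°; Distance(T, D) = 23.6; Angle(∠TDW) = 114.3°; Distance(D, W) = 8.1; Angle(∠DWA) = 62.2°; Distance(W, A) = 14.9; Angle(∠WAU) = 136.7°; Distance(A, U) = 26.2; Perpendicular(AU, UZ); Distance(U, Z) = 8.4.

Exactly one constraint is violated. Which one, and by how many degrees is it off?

Perpendicular(AU, UZ) — off by 8.20°.

S = (0.00, 0.00) ✓; ST at -66.70° ✓; |ST| = 16.00 ✓; ∠STD = 42.50° ✓; |TD| = 23.60 ✓; ∠TDW = 114.3° ✓; |DW| = 8.100 ✓; ∠DWA = 62.20° ✓; |WA| = 14.90 ✓; ∠WAU = 136.7° ✓; |AU| = 26.20 ✓; ∠(AU, UZ) = 81.80° ✗; |UZ| = 8.400 ✓.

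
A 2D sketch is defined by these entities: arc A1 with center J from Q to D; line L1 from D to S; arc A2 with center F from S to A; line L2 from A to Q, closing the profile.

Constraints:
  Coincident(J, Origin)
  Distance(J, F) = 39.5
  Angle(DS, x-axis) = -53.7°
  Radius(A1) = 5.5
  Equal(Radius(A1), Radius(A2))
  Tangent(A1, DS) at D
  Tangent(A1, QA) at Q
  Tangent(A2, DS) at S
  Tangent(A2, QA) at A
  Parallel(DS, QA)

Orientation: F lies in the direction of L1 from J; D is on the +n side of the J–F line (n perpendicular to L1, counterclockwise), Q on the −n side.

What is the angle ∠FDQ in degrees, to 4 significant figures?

82.07°

J is at the origin and F lies 39.5 along u from J, so F = 39.5·u = (23.38, -31.83). Tangency of A1 to both parallel lines with radius 5.5 puts D and Q at J ± 5.5·n: D = (4.433, 3.256), Q = (-4.433, -3.256). Then cos ∠FDQ = DF·DQ / (|DF||DQ|), giving 82.07°.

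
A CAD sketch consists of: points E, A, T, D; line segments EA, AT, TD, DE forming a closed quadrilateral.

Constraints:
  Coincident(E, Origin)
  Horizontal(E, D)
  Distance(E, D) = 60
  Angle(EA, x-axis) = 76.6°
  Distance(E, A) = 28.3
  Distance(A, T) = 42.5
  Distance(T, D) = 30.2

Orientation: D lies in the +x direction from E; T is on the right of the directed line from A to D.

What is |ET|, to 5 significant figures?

31.613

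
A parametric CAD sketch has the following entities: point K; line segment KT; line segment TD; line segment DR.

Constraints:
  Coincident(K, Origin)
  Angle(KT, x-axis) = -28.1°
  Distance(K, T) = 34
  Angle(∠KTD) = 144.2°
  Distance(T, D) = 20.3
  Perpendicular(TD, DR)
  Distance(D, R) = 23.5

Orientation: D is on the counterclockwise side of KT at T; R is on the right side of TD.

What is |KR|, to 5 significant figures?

64.612

∠KTD = 144.2°, so TD runs at -28.1° + (180° − 144.2°) = 7.7000° from the x-axis; with |TD| = 20.3, D = T + 20.3·(cos 7.7000°, sin 7.7000°) = (50.109, -13.294). TD is perpendicular to DR; with |DR| = 23.5 on the right of TD, R = D + 23.5·(0.13399, -0.99098) = (53.258, -36.583). Then |KR| = |R − K| = 64.612.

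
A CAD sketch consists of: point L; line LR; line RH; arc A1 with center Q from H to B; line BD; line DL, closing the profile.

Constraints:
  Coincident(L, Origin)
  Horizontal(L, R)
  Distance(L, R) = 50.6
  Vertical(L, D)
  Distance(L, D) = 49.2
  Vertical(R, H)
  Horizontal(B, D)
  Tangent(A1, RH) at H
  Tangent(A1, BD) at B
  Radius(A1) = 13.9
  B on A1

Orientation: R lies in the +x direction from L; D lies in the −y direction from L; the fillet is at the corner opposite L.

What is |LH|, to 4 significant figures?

61.70

The virtual corner opposite L is at (50.60, -49.20). The tangent condition forces QH to be normal to RH and tangency of A1 to BD means the radius QB is perpendicular to BD, with radius 13.9, so the center Q sits 13.9 in from both sides at Q = (36.70, -35.30). That places the tangent points at H = (50.60, -35.30) on RH and B = (36.70, -49.20) on BD. Then |LH| = |H − L| = 61.70.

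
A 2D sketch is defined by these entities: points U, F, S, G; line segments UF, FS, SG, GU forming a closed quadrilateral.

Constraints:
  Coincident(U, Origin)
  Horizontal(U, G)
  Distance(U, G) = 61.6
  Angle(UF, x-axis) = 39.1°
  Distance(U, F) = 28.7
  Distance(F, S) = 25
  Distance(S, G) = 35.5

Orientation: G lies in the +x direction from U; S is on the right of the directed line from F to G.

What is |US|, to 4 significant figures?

27.48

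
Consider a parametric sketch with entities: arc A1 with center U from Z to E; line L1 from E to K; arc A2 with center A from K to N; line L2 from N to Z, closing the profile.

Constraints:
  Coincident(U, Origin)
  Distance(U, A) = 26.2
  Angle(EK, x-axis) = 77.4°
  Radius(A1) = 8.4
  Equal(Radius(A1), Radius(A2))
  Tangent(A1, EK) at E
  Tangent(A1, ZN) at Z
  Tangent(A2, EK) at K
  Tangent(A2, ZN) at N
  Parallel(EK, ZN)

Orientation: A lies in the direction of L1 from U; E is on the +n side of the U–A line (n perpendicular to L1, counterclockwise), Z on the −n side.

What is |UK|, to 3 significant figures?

27.5

Tangency of A1 to both parallel lines with radius 8.4 puts E and Z at U ± 8.4·n: E = (-8.20, 1.83), Z = (8.20, -1.83). Equal radii place K and N the same way about A: K = A + 8.4·n = (-2.48, 27.4), N = A − 8.4·n = (13.9, 23.7). Then |UK| = |K − U| = 27.5.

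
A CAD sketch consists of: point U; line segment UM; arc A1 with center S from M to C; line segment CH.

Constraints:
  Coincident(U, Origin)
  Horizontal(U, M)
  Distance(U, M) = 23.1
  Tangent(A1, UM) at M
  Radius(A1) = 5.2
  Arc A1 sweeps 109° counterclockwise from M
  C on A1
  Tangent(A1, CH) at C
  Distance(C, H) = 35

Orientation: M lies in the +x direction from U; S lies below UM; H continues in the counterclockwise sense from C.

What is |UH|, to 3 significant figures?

49.7

On A1, M sits at bearing 90° from S; a 109° counterclockwise sweep puts C at bearing 199°, so C = S + 5.2·(cos 199°, sin 199°) = (18.2, -6.89). Tangency of A1 to CH means the radius SC is perpendicular to CH, so CH runs along (−sin 199°, cos 199°); with |CH| = 35.0, H = (29.6, -40.0). Then |UH| = |H − U| = 49.7.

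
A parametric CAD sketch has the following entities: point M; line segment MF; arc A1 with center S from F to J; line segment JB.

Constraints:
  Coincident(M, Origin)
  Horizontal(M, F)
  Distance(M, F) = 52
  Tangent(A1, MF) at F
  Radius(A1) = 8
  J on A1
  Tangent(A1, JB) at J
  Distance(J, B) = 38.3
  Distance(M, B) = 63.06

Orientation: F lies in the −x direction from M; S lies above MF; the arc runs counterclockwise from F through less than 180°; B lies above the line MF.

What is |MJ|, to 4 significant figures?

44.69

Checks: |SJ| = 8.000 ✓; ∠(SJ, JB) = 90.00° ✓; |JB| = 38.30 ✓; |MB| = 63.06 ✓.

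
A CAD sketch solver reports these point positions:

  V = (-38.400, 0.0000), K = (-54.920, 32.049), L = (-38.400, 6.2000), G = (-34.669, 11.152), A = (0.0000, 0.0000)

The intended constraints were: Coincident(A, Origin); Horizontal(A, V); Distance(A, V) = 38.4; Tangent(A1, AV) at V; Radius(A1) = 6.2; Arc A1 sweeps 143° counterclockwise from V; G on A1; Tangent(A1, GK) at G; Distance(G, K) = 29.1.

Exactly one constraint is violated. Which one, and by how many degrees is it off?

Tangent(A1, GK) at G — off by 8.90°.

A = (0.00, 0.00) ✓; A.y = 0.00, V.y = 0.00 ✓; |AV| = 38.40 ✓; ∠(LV, VA) = 90.00° ✓; |LV| = 6.200 ✓; bearing(L→G) − bearing(L→V) = 143.0° ✓; |LG| = 6.200 ✓; ∠(LG, GK) = 98.90° ✗; |GK| = 29.10 ✓.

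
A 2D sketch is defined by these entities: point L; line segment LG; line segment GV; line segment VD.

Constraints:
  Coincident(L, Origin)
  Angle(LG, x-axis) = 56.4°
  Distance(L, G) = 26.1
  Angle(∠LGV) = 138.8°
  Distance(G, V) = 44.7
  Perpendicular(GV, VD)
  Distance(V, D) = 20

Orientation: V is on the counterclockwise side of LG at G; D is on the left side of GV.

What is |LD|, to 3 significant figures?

64.4

∠LGV = 138.8°, so GV runs at 56.4° + (180° − 138.8°) = 97.6° from the x-axis; with |GV| = 44.7, V = G + 44.7·(cos 97.6°, sin 97.6°) = (8.53, 66.0). GV is perpendicular to VD; with |VD| = 20.0 on the left of GV, D = V + 20.0·(-0.991, -0.132) = (-11.3, 63.4). Then |LD| = |D − L| = 64.4.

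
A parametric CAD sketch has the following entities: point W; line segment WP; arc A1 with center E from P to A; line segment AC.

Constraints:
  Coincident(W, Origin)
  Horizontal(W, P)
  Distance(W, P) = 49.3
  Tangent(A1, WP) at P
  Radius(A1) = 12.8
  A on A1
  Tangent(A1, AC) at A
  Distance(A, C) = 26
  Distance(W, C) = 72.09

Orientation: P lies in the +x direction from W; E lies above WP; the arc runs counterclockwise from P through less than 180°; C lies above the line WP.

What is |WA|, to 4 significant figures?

63.56

Checks: W = (0.00, 0.00) ✓; ∠(EP, PW) = 90.00° ✓; |EP| = 12.80 ✓; |EA| = 12.80 ✓; ∠(EA, AC) = 90.00° ✓; |AC| = 26.00 ✓; |WC| = 72.09 ✓.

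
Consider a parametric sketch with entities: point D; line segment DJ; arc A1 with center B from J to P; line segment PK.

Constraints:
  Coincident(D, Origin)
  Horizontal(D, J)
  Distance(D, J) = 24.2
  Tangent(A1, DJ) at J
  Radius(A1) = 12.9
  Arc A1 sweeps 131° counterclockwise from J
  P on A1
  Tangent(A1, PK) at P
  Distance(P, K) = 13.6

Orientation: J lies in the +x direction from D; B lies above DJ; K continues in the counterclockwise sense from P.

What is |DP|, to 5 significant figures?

40.100

D is at the origin; DJ is horizontal with |DJ| = 24.2 and J on the +x side, so J = (24.200, 0.0000). A1 meets DJ tangentially, so BJ is at right angles to DJ, so B = J + (0, 12.9) = (24.200, 12.900). On A1, J sits at bearing -90° from B; a 131° counterclockwise sweep puts P at bearing 41°, so P = B + 12.9·(cos 41°, sin 41°) = (33.936, 21.363). Then |DP| = |P − D| = 40.100.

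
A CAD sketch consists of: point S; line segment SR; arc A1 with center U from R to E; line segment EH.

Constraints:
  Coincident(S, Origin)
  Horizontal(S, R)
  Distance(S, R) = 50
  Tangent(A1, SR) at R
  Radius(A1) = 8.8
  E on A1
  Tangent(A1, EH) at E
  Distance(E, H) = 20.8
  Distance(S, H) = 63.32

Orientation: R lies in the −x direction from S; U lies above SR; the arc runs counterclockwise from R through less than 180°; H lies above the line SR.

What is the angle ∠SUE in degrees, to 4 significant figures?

46.64°

Checks: S.y = 0.00, R.y = 0.00 ✓; |UE| = 8.800 ✓; ∠(UE, EH) = 90.00° ✓; |EH| = 20.80 ✓; |SH| = 63.32 ✓.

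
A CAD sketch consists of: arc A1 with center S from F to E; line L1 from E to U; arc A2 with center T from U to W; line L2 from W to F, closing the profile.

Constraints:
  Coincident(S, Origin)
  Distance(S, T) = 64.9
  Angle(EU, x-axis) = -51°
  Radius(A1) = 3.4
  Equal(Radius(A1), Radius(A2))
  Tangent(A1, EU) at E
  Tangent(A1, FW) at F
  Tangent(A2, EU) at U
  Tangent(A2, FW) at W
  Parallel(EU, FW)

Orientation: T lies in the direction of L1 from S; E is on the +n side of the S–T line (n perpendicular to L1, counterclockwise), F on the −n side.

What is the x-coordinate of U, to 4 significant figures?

43.49

The slot axis is L1's direction at -51.0°, so u = (cos -51.0°, sin -51.0°) = (0.6293, -0.7771) and n = (−sin -51.0°, cos -51.0°) = (0.7771, 0.6293). S is at the origin and T lies 64.9 along u from S, so T = 64.9·u = (40.84, -50.44). Tangency of A1 to both parallel lines with radius 3.4 puts E and F at S ± 3.4·n: E = (2.642, 2.140), F = (-2.642, -2.140). Equal radii place U and W the same way about T: U = T + 3.4·n = (43.49, -48.30), W = T − 3.4·n = (38.20, -52.58). So U.x = 43.49.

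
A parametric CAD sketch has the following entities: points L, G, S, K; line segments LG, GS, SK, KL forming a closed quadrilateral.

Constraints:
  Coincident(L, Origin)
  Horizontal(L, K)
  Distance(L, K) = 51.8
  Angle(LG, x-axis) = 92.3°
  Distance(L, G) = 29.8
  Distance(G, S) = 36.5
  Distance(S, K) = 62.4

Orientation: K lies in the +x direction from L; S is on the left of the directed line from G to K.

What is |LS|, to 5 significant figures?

60.989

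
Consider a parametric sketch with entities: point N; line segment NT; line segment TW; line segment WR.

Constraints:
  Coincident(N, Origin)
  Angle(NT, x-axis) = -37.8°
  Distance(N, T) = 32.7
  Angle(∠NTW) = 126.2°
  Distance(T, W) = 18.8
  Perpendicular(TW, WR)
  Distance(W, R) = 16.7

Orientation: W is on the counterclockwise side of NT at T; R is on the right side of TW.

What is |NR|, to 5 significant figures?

57.525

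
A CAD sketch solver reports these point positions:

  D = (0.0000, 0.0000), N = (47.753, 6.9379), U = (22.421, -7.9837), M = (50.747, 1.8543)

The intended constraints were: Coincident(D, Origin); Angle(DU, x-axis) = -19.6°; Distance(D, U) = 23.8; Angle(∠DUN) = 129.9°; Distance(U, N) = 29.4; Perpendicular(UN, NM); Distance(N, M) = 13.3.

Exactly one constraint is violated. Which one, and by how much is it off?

Distance(N, M) = 13.3 — off by 7.40.

D = (0.00, 0.00) ✓; DU at -19.60° ✓; |DU| = 23.80 ✓; ∠DUN = 129.9° ✓; |UN| = 29.40 ✓; ∠(UN, NM) = 90.00° ✓; |NM| = 5.900 ✗.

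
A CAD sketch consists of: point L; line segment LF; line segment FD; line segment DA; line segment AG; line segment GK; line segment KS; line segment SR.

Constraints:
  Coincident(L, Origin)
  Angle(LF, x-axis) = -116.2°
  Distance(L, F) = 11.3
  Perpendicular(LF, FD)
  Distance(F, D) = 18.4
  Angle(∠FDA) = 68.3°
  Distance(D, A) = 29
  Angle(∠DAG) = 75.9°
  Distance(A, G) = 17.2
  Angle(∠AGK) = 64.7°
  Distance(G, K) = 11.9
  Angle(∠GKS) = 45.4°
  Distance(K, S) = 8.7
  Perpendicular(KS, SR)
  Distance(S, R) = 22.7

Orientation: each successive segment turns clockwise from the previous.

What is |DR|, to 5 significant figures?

40.718

∠GKS = 45.4° gives KS at 48.100° from the x-axis; with |KS| = 8.7, S = (2.0170, 8.1553). The perpendicularity gives SR at right angles to KS, so SR runs at -41.900°; with |SR| = 22.7, R = (18.913, -7.0045). Then |DR| = |R − D| = 40.718.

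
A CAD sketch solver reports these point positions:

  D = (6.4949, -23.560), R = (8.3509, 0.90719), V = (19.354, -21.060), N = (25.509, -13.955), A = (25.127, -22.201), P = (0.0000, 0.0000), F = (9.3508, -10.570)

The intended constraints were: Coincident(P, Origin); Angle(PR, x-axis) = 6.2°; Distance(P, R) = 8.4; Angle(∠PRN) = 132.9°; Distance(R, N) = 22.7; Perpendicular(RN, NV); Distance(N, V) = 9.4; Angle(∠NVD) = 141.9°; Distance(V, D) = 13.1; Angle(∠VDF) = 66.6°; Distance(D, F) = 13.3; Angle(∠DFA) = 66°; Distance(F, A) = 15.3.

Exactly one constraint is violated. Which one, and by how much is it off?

Distance(F, A) = 15.3 — off by 4.30.

P = (0.00, 0.00) ✓; PR at 6.200° ✓; |PR| = 8.400 ✓; ∠PRN = 132.9° ✓; |RN| = 22.70 ✓; ∠(RN, NV) = 90.00° ✓; |NV| = 9.400 ✓; ∠NVD = 141.9° ✓; |VD| = 13.10 ✓; ∠VDF = 66.60° ✓; |DF| = 13.30 ✓; ∠DFA = 66.00° ✓; |FA| = 19.60 ✗.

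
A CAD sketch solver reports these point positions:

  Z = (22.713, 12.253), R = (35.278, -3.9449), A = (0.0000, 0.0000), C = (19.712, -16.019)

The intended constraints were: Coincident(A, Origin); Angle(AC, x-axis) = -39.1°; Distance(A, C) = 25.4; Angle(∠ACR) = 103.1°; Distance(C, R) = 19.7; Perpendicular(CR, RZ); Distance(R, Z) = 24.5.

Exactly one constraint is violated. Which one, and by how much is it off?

Distance(R, Z) = 24.5 — off by 4.00.

A = (0.00, 0.00) ✓; AC at -39.10° ✓; |AC| = 25.40 ✓; ∠ACR = 103.1° ✓; |CR| = 19.70 ✓; ∠(CR, RZ) = 90.00° ✓; |RZ| = 20.50 ✗.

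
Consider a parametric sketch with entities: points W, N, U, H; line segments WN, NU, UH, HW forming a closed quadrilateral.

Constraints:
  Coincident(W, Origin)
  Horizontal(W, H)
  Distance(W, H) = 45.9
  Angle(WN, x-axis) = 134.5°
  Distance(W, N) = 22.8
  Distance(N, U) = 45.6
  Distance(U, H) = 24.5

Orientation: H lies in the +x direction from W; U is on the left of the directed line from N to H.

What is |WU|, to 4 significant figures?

34.76

W is at the origin; WH is horizontal with |WH| = 45.9 and H in +x, so H = (45.9, 0). WN runs at 134.5° with |WN| = 22.8, so N = (-15.98, 16.26). U is determined by |NU| = 45.6 and |UH| = 24.5 together: it lies at the intersection of circle(N, 45.6) and circle(H, 24.5). With |NH| = 63.98, the foot of the radical line on NH is 43.55 from N and the perpendicular offset is √(45.6² − 43.55²) = 13.52. Taking the left-of-NH solution: U = (29.58, 18.27).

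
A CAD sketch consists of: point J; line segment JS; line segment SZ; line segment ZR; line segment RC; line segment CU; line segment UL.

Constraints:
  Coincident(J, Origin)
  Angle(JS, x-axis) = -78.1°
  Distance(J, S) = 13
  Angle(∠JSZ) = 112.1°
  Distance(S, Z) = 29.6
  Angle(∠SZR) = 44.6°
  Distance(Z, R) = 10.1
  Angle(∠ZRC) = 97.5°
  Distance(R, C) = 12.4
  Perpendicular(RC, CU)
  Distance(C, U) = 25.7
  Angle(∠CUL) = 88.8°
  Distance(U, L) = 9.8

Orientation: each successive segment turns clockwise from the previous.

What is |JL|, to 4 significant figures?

48.83

RC is perpendicular to CU, so CU runs at -93.90°; with |CU| = 25.7, U = (-9.239, -45.86). ∠CUL = 88.8° gives UL at 174.9° from the x-axis; with |UL| = 9.8, L = (-19.00, -44.98). Then |JL| = |L − J| = 48.83.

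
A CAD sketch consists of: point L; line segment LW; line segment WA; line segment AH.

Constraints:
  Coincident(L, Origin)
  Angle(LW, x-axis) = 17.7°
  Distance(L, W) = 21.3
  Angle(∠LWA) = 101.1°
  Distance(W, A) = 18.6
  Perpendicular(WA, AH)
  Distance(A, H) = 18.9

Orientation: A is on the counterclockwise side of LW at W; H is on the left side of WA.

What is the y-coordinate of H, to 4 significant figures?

22.78

L is at the origin; LW runs at 17.7° with length 21.3, so W = 21.3·(cos 17.7°, sin 17.7°) = (20.29, 6.476). ∠LWA = 101.1°, so WA runs at 17.7° + (180° − 101.1°) = 96.60° from the x-axis; with |WA| = 18.6, A = W + 18.6·(cos 96.60°, sin 96.60°) = (18.15, 24.95). WA is perpendicular to AH; with |AH| = 18.9 on the left of WA, H = A + 18.9·(-0.9934, -0.1149) = (-0.6209, 22.78). So H.y = 22.78.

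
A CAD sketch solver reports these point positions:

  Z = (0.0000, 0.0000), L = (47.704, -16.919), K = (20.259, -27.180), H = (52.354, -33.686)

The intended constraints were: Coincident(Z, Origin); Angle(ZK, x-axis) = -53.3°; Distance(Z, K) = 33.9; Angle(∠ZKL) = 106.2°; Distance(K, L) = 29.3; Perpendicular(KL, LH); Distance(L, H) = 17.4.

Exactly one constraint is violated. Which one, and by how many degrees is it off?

Perpendicular(KL, LH) — off by 5.00°.

Z = (0.00, 0.00) ✓; ZK at -53.30° ✓; |ZK| = 33.90 ✓; ∠ZKL = 106.2° ✓; |KL| = 29.30 ✓; ∠(KL, LH) = 95.00° ✗; |LH| = 17.40 ✓.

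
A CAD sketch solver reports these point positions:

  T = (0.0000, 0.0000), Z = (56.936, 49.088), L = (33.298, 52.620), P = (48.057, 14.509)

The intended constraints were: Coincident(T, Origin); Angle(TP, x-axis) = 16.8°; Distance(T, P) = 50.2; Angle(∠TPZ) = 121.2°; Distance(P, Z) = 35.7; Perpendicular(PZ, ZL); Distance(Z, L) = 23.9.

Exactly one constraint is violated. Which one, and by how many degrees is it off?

Perpendicular(PZ, ZL) — off by 5.90°.

T = (0.00, 0.00) ✓; TP at 16.80° ✓; |TP| = 50.20 ✓; ∠TPZ = 121.2° ✓; |PZ| = 35.70 ✓; ∠(PZ, ZL) = 95.90° ✗; |ZL| = 23.90 ✓.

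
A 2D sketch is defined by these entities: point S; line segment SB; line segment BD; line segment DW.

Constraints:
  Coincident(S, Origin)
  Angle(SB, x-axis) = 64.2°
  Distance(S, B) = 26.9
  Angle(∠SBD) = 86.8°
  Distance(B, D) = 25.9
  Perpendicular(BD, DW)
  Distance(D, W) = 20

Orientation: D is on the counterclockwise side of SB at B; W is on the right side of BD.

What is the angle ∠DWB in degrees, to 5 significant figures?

52.325°

∠SBD = 86.8°, so BD runs at 64.2° + (180° − 86.8°) = 157.40° from the x-axis; with |BD| = 25.9, D = B + 25.9·(cos 157.40°, sin 157.40°) = (-12.203, 34.172). BD ⟂ DW; with |DW| = 20.0 on the right of BD, W = D + 20.0·(0.38430, 0.92321) = (-4.5175, 52.636). Then cos ∠DWB = WD·WB / (|WD||WB|), giving 52.325°.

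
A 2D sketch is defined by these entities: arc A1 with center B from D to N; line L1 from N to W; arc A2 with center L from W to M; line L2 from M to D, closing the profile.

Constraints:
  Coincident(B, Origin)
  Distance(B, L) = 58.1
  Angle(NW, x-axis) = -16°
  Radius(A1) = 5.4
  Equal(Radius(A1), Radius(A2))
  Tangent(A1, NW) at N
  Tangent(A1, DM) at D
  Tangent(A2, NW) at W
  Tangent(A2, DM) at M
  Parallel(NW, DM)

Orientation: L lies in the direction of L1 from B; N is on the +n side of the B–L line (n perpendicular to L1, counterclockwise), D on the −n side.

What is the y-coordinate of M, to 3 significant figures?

-21.2

The slot axis is L1's direction at -16.0°, so u = (cos -16.0°, sin -16.0°) = (0.961, -0.276) and n = (−sin -16.0°, cos -16.0°) = (0.276, 0.961). B is at the origin and L lies 58.1 along u from B, so L = 58.1·u = (55.8, -16.0). Tangency of A1 to both parallel lines with radius 5.4 puts N and D at B ± 5.4·n: N = (1.49, 5.19), D = (-1.49, -5.19). Equal radii place W and M the same way about L: W = L + 5.4·n = (57.3, -10.8), M = L − 5.4·n = (54.4, -21.2). So M.y = -21.2.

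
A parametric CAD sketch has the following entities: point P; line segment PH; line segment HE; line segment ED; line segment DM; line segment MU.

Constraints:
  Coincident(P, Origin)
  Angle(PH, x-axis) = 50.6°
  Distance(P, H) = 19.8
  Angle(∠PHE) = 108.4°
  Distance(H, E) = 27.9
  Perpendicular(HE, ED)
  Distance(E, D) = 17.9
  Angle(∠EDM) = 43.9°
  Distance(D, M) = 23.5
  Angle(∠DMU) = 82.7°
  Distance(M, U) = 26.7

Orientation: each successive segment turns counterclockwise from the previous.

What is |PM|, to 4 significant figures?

25.23

HE ⟂ ED, so ED runs at -147.8°; with |ED| = 17.9, D = (-17.45, 29.37). ∠EDM = 43.9° gives DM at -11.70° from the x-axis; with |DM| = 23.5, M = (5.565, 24.60). Then |PM| = |M − P| = 25.23.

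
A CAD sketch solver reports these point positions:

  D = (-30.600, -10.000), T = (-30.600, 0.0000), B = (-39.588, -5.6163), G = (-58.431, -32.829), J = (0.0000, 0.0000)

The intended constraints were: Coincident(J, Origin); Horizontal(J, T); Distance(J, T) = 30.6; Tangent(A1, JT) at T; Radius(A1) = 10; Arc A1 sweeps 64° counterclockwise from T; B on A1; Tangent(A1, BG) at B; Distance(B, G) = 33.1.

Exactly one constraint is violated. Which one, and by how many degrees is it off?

Tangent(A1, BG) at B — off by 8.70°.

J = (0.00, 0.00) ✓; J.y = 0.00, T.y = 0.00 ✓; |JT| = 30.60 ✓; ∠(DT, TJ) = 90.00° ✓; |DT| = 10.00 ✓; bearing(D→B) − bearing(D→T) = 64.00° ✓; |DB| = 10.00 ✓; ∠(DB, BG) = 98.70° ✗; |BG| = 33.10 ✓.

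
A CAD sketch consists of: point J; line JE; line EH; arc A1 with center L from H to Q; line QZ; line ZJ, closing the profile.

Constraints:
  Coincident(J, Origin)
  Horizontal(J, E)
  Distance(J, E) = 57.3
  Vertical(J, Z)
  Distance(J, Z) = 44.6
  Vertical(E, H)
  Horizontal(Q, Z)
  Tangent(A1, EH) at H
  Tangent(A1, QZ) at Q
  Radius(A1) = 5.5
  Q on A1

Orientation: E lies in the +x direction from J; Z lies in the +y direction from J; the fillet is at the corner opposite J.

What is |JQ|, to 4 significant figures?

68.35

The virtual corner opposite J is at (57.30, 44.60). Tangency of A1 to EH means the radius LH is perpendicular to EH and the tangent condition forces LQ to be normal to QZ, with radius 5.5, so the center L sits 5.5 in from both sides at L = (51.80, 39.10). That places the tangent points at H = (57.30, 39.10) on EH and Q = (51.80, 44.60) on QZ. Then |JQ| = |Q − J| = 68.35.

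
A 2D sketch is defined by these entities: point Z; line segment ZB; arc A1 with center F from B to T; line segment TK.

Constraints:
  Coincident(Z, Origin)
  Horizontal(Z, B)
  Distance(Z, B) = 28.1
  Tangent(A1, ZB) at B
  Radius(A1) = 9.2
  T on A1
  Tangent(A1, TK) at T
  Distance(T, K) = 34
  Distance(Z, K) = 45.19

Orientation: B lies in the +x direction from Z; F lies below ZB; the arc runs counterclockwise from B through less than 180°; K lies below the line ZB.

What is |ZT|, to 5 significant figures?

20.714

Z is at the origin; Z and B share the same y with |ZB| = 28.1 and B on the +x side, so B = (28.100, 0.0000). The tangent condition forces FB to be normal to ZB, so F = B + (0, -9.2) = (28.100, -9.2000). Since FT ⟂ TK (tangency), |FK| = √(9.2² + 34.0²) = 35.223 regardless of where T sits on A1. So K lies on both circle(Z, 45.19) and circle(F, 35.223); the below-ZB intersection is K = (15.978, -42.271). T is the foot of the tangent from K: T = (18.935, -8.3999).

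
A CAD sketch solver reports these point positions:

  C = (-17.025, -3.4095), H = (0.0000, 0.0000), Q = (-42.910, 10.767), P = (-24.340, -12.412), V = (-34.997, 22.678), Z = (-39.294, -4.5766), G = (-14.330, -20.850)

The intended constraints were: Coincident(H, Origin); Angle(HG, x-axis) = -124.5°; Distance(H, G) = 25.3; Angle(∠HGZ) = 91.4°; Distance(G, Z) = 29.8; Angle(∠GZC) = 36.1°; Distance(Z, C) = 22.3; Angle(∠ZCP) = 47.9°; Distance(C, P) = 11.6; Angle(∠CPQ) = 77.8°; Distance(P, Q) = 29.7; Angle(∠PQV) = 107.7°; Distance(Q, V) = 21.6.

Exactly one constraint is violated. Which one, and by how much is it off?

Distance(Q, V) = 21.6 — off by 7.30.

H = (0.00, 0.00) ✓; HG at -124.5° ✓; |HG| = 25.30 ✓; ∠HGZ = 91.40° ✓; |GZ| = 29.80 ✓; ∠GZC = 36.10° ✓; |ZC| = 22.30 ✓; ∠ZCP = 47.90° ✓; |CP| = 11.60 ✓; ∠CPQ = 77.80° ✓; |PQ| = 29.70 ✓; ∠PQV = 107.7° ✓; |QV| = 14.30 ✗.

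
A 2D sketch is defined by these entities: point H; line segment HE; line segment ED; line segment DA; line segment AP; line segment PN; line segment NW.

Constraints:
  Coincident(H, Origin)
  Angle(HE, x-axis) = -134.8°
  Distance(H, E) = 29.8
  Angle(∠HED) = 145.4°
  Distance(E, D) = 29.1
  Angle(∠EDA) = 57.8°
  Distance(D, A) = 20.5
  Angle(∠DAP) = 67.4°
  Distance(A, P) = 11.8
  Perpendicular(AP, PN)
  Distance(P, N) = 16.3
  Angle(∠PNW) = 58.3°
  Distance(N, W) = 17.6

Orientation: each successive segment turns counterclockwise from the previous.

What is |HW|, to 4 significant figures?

50.31

H is at the origin; HE runs at -134.8° with length 29.8, so E = (-21.00, -21.15). ∠HED = 145.4° gives ED at -100.2° from the x-axis; with |ED| = 29.1, D = (-26.15, -49.79). ∠EDA = 57.8° gives DA at 22.00° from the x-axis; with |DA| = 20.5, A = (-7.144, -42.11). ∠DAP = 67.4° gives AP at 134.6° from the x-axis; with |AP| = 11.8, P = (-15.43, -33.70). The perpendicularity gives PN at right angles to AP, so PN runs at -135.4°; with |PN| = 16.3, N = (-27.04, -45.15). ∠PNW = 58.3° gives NW at -13.70° from the x-axis; with |NW| = 17.6, W = (-9.936, -49.32). Then |HW| = |W − H| = 50.31.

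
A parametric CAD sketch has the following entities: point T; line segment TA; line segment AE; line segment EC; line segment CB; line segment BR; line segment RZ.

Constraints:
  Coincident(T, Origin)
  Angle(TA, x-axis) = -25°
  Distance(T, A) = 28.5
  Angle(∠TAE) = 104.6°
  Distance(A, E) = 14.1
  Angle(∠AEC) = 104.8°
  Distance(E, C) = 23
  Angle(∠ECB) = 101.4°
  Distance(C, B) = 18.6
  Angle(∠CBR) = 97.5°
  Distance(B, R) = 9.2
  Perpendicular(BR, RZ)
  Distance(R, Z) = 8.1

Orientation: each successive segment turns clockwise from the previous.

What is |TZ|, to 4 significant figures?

15.25

T is at the origin; TA runs at -25.0° with length 28.5, so A = (25.83, -12.04). ∠TAE = 104.6° gives AE at -100.4° from the x-axis; with |AE| = 14.1, E = (23.28, -25.91). ∠AEC = 104.8° gives EC at -175.6° from the x-axis; with |EC| = 23.0, C = (0.3522, -27.68). ∠ECB = 101.4° gives CB at 105.8° from the x-axis; with |CB| = 18.6, B = (-4.712, -9.780). ∠CBR = 97.5° gives BR at 23.30° from the x-axis; with |BR| = 9.2, R = (3.738, -6.141). The perpendicularity gives RZ at right angles to BR, so RZ runs at -66.70°; with |RZ| = 8.1, Z = (6.941, -13.58). Then |TZ| = |Z − T| = 15.25.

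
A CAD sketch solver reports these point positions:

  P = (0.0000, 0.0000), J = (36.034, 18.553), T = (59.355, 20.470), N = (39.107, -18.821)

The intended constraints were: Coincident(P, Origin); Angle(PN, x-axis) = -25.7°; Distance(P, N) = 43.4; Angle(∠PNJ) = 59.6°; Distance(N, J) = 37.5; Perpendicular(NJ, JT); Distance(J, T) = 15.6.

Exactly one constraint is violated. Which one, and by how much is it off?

Distance(J, T) = 15.6 — off by 7.80.

P = (0.00, 0.00) ✓; PN at -25.70° ✓; |PN| = 43.40 ✓; ∠PNJ = 59.60° ✓; |NJ| = 37.50 ✓; ∠(NJ, JT) = 90.00° ✓; |JT| = 23.40 ✗.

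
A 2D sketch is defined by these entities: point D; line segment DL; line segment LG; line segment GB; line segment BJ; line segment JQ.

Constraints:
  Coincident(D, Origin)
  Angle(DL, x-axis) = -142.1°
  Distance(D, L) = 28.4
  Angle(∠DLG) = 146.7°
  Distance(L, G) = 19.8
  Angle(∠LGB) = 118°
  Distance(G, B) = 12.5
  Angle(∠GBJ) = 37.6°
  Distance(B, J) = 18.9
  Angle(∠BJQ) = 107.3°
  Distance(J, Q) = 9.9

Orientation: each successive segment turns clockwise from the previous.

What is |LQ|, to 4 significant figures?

11.71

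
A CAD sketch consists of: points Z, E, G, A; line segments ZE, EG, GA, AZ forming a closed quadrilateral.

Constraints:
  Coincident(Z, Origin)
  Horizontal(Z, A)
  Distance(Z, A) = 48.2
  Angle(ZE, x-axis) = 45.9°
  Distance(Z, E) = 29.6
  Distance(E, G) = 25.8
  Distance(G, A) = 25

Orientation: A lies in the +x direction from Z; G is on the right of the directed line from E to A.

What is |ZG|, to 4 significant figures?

23.99

Checks: |EG| = 25.80 ✓; |GA| = 25.00 ✓.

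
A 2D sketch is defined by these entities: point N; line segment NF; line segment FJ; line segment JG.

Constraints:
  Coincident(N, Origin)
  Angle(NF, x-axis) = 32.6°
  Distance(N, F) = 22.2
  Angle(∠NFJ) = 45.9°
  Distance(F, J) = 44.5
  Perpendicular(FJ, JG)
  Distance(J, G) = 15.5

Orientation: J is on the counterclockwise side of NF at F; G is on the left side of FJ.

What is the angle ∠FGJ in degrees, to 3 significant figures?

70.8°

N is at the origin; NF runs at 32.6° with length 22.2, so F = 22.2·(cos 32.6°, sin 32.6°) = (18.7, 12.0). ∠NFJ = 45.9°, so FJ runs at 32.6° + (180° − 45.9°) = 167° from the x-axis; with |FJ| = 44.5, J = F + 44.5·(cos 167°, sin 167°) = (-24.6, 22.2). The perpendicularity gives JG at right angles to FJ; with |JG| = 15.5 on the left of FJ, G = J + 15.5·(-0.230, -0.973) = (-28.2, 7.11). Then cos ∠FGJ = GF·GJ / (|GF||GJ|), giving 70.8°.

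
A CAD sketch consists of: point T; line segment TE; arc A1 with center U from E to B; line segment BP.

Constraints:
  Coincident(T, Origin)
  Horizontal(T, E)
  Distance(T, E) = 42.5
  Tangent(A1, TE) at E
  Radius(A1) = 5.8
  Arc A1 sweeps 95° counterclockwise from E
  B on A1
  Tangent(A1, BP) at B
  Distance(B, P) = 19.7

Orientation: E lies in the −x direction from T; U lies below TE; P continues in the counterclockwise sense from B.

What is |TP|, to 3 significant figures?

53.3

On A1, E sits at bearing 90° from U; a 95° counterclockwise sweep puts B at bearing 185°, so B = U + 5.8·(cos 185°, sin 185°) = (-48.3, -6.31). Since A1 is tangent to BP there, UB ⟂ BP, so BP runs along (−sin 185°, cos 185°); with |BP| = 19.7, P = (-46.6, -25.9). Then |TP| = |P − T| = 53.3.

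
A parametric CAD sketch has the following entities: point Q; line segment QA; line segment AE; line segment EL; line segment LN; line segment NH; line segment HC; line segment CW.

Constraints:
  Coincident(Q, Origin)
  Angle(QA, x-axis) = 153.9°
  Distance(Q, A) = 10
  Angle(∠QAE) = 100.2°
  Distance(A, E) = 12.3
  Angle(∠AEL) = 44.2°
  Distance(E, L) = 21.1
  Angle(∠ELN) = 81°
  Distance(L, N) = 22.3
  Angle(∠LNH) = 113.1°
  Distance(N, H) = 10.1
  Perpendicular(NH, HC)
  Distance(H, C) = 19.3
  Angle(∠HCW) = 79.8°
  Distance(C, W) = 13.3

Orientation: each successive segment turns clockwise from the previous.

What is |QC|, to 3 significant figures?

14.2

Q is at the origin; QA runs at 153.9° with length 10.0, so A = (-8.98, 4.40). ∠QAE = 100.2° gives AE at 74.1° from the x-axis; with |AE| = 12.3, E = (-5.61, 16.2). ∠AEL = 44.2° gives EL at -61.7° from the x-axis; with |EL| = 21.1, L = (4.39, -2.35). ∠ELN = 81.0° gives LN at -161° from the x-axis; with |LN| = 22.3, N = (-16.7, -9.72). ∠LNH = 113.1° gives NH at 132° from the x-axis; with |NH| = 10.1, H = (-23.5, -2.26). NH ⟂ HC, so HC runs at 42.4°; with |HC| = 19.3, C = (-9.21, 10.8). Then |QC| = |C − Q| = 14.2.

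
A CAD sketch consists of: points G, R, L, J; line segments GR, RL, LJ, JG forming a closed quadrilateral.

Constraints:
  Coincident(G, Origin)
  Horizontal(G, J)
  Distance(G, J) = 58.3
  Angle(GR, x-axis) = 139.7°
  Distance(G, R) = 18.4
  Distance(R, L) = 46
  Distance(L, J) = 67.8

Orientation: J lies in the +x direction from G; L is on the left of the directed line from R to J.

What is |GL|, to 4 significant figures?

51.17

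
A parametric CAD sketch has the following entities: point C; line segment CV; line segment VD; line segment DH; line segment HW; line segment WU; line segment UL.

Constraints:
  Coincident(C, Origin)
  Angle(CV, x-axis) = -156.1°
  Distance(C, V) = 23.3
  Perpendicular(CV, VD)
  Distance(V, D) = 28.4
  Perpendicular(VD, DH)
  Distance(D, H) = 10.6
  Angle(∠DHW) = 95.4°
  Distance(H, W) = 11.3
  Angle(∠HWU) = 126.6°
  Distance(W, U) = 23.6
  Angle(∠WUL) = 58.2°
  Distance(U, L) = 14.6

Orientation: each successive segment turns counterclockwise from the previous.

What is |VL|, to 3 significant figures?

17.9

∠HWU = 126.6° gives WU at 162° from the x-axis; with |WU| = 23.6, U = (-26.1, -13.1). ∠WUL = 58.2° gives UL at -76.3° from the x-axis; with |UL| = 14.6, L = (-22.7, -27.2). Then |VL| = |L − V| = 17.9.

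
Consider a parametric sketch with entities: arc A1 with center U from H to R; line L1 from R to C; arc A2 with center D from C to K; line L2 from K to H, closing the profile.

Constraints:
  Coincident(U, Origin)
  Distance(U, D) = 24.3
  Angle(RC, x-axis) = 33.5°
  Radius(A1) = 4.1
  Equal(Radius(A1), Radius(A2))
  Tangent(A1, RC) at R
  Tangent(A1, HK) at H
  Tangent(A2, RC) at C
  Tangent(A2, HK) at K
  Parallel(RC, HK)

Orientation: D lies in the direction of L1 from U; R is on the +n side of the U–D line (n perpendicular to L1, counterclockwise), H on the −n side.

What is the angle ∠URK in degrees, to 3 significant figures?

71.4°

The slot axis is L1's direction at 33.5°, so u = (cos 33.5°, sin 33.5°) = (0.834, 0.552) and n = (−sin 33.5°, cos 33.5°) = (-0.552, 0.834). U is at the origin and D lies 24.3 along u from U, so D = 24.3·u = (20.3, 13.4). Tangency of A1 to both parallel lines with radius 4.1 puts R and H at U ± 4.1·n: R = (-2.26, 3.42), H = (2.26, -3.42). Equal radii place C and K the same way about D: C = D + 4.1·n = (18.0, 16.8), K = D − 4.1·n = (22.5, 9.99). Then cos ∠URK = RU·RK / (|RU||RK|), giving 71.4°.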